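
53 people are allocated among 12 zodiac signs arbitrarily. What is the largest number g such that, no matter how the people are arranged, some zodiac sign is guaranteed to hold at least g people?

5

The 12 zodiac signs are the holes and the 53 people are the pigeons.
If every zodiac sign held at most 4 people, the total would be at most 12 × 4 = 48, which is less than 53.
So some zodiac sign holds at least ⌈53/12⌉ = 5 people.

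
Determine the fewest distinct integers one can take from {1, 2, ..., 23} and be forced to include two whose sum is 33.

17

A set avoiding the sum 33 can contain at most one of each pair {x, 33−x}, plus the 9 elements whose complement lies outside the range.
The integers 1, …, 16 (16 of them) are such a set: any two sum to at least 1+2 = 3 and at most 15+16 = 31 < 33.
Any 17th integer completes one of the 7 pairs, so 17 choices force a sum of 33.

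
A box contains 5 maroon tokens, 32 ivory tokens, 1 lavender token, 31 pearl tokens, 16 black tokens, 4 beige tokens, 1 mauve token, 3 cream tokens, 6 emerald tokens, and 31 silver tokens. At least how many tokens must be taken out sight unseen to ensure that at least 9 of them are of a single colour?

Pigeonhole: put each drawn token into a box by colour. The largest draw with every box below 9 takes min(count, 8) from each colour; colours with fewer than 8 contribute all they have.
Σ min(cᵢ, 8) = 5 + 8 + 1 + 8 + 8 + 4 + 1 + 3 + 6 + 8 = 52.
Draw number 52 + 1 = 53 must push one box to 9.

53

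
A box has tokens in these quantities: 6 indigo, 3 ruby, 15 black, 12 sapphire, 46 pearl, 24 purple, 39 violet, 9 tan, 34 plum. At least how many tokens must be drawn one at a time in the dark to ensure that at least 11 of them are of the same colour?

Pigeonhole: put each drawn token into a box by colour. The largest draw with every box below 11 takes min(count, 10) from each colour; colours with fewer than 10 contribute all they have.
Σ min(cᵢ, 10) = 6 + 3 + 10 + 10 + 10 + 10 + 10 + 9 + 10 = 78.
Draw number 78 + 1 = 79 must push one box to 11.

79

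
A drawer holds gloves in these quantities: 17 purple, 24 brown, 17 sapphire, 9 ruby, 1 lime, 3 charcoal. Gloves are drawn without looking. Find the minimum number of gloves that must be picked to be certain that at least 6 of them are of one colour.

25

By pigeonhole, the 6 colours are the holes; the gloves drawn are the pigeons.
To avoid 6 of any one colour, the worst case takes at most 5 of each colour, or every glove of a colour that has fewer than 5.
That gives 5 + 5 + 5 + 5 + 1 + 3 = 24 gloves with no colour reaching 6.
The next glove forces some colour to 6, so 24 + 1 = 25.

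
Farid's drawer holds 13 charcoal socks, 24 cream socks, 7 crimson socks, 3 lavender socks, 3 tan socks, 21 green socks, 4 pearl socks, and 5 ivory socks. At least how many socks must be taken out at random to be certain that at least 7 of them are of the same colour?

An adversary could hand out at most 6 socks per colour (4 colours run out sooner): 6 + 6 + 6 + 3 + 3 + 6 + 4 + 5 = 39 socks and still no colour has 7.
One more sock lands in a colour already at 6, so 40 draws are enough and 39 are not.

40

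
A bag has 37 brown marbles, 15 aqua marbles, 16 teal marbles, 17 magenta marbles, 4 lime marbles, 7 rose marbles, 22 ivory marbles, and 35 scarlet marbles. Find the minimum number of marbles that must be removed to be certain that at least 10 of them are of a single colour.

Put each drawn marble into a box by colour. The largest draw with every box below 10 takes min(count, 9) from each colour; colours with fewer than 9 contribute all they have.
Σ min(cᵢ, 9) = 9 + 9 + 9 + 9 + 4 + 7 + 9 + 9 = 65.
Draw number 65 + 1 = 66 must push one box to 10.

66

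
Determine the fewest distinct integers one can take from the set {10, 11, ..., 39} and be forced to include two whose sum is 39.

A set avoiding the sum 39 can contain at most one of each pair {x, 39−x}, plus the 10 elements whose complement lies outside the range.
The integers 20, …, 39 (20 of them) are such a set: any two sum to at least 20+21 = 41 > 39.
Any 21st integer completes one of the 10 pairs, so 21 choices force a sum of 39.

21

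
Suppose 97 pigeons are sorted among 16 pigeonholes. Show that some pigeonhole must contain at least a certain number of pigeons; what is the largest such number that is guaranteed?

7

The 16 pigeonholes are the holes and the 97 pigeons are the pigeons.
If every pigeonhole held at most 6 pigeons, the total would be at most 16 × 6 = 96, which is less than 97.
So some pigeonhole holds at least ⌈97/16⌉ = 7 pigeons.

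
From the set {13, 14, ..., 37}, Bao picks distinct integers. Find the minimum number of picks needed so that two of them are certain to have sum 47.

15

Group the elements by complementary pair {x, 47−x}: {13,34}, {14,33}, {15,32}, …, giving 11 two-element pairs and 3 integers whose partner 47−x falls outside [13,37].
Treating each of those 14 groups as a pigeonhole, one can pick one integer per group — 14 integers — with no two summing to 47.
The 15th integer lands in an occupied pair, forcing a sum of 47.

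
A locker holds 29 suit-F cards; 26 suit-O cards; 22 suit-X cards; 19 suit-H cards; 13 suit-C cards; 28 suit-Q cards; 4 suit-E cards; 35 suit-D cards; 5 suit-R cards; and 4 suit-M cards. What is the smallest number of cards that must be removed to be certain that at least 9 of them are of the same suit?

70

The 10 suits are the holes; the cards drawn are the pigeons.
To avoid 9 of any one suit, the worst case takes at most 8 of each suit, or every card of a suit that has fewer than 8.
That gives 8 + 8 + 8 + 8 + 8 + 8 + 4 + 8 + 5 + 4 = 69 cards with no suit reaching 9.
The next card forces some suit to 9, so 69 + 1 = 70.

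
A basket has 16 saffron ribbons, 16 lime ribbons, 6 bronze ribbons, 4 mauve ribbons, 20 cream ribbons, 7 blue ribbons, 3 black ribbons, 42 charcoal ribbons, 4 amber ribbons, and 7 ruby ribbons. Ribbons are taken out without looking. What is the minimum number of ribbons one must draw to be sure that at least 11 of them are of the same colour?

72

The 10 colours are the holes; the ribbons drawn are the pigeons.
To avoid 11 of any one colour, the worst case takes at most 10 of each colour, or every ribbon of a colour that has fewer than 10.
That gives 10 + 10 + 6 + 4 + 10 + 7 + 3 + 10 + 4 + 7 = 71 ribbons with no colour reaching 11.
The next ribbon forces some colour to 11, so 71 + 1 = 72.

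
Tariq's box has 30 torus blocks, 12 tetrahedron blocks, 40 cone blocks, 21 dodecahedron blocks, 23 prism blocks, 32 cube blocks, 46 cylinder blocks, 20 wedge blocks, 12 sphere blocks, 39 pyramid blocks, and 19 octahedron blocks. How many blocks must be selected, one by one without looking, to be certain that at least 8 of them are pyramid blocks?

263

In the worst case for collecting pyramid blocks, every non-pyramid block comes out first.
There are 30 + 12 + 40 + 21 + 23 + 32 + 46 + 20 + 12 + 19 = 255 non-pyramid blocks altogether.
After those, each further block must be pyramid, so 255 + 8 = 263 draws guarantee 8 pyramid blocks.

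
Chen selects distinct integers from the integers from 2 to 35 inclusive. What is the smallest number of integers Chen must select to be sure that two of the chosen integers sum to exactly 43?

21

Group the elements by complementary pair {x, 43−x}: {8,35}, {9,34}, {10,33}, …, giving 14 two-element pairs and 6 integers whose partner 43−x falls outside [2,35].
Pigeonhole: treating each of those 20 groups as a pigeonhole, one can pick one integer per group — 20 integers — with no two summing to 43.
The 21st integer lands in an occupied pair, forcing a sum of 43.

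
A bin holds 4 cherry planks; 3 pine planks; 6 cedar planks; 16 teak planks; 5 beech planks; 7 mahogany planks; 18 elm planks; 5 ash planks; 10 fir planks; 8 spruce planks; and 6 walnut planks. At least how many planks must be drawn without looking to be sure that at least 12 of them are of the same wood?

77

By pigeonhole, the 11 woods are the holes; the planks drawn are the pigeons.
To avoid 12 of any one wood, the worst case takes at most 11 of each wood, or every plank of a wood that has fewer than 11.
That gives 4 + 3 + 6 + 11 + 5 + 7 + 11 + 5 + 10 + 8 + 6 = 76 planks with no wood reaching 12.
The next plank forces some wood to 12, so 76 + 1 = 77.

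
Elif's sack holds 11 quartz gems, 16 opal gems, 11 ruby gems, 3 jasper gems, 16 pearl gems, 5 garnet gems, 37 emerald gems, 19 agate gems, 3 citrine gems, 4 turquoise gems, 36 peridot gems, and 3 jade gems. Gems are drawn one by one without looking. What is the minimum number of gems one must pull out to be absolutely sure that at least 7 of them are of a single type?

61

Put each drawn gem into a box by type. The largest draw with every box below 7 takes min(count, 6) from each type; types with fewer than 6 contribute all they have.
Σ min(cᵢ, 6) = 6 + 6 + 6 + 3 + 6 + 5 + 6 + 6 + 3 + 4 + 6 + 3 = 60.
Draw number 60 + 1 = 61 must push one box to 7.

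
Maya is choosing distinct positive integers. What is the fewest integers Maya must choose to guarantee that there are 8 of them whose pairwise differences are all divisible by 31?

Integers whose pairwise differences are multiples of 31 are exactly those sharing a remainder mod 31. Pigeonhole: the 31 residue classes mod 31 are the pigeonholes.
With 217 integers one could put 7 in each residue class and have no class reach 8.
The 218th integer pushes some class to 8, so 31·7 + 1 = 218.

218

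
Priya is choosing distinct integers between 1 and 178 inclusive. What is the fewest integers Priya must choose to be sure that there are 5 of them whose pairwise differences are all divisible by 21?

Integers whose pairwise differences are multiples of 21 are exactly those sharing a remainder mod 21. By pigeonhole, the 21 residue classes mod 21 are the pigeonholes.
With 84 integers one could put 4 in each residue class and have no class reach 5.
The 85th integer pushes some class to 5, so 21·4 + 1 = 85.

85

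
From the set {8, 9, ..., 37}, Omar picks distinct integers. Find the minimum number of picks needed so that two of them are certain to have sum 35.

Group the elements by complementary pair {x, 35−x}: {8,27}, {9,26}, {10,25}, …, giving 10 two-element pairs and 10 integers whose partner 35−x falls outside [8,37].
Treating each of those 20 groups as a pigeonhole, one can pick one integer per group — 20 integers — with no two summing to 35.
The 21st integer lands in an occupied pair, forcing a sum of 35.

21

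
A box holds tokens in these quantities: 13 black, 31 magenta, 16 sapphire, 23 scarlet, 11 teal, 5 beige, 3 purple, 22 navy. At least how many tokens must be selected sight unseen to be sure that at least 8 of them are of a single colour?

51

An adversary could hand out at most 7 tokens per colour (beige, purple run out sooner): 7 + 7 + 7 + 7 + 7 + 5 + 3 + 7 = 50 tokens and still no colour has 8.
By pigeonhole, one more token lands in a colour already at 7, so 51 draws are enough and 50 are not.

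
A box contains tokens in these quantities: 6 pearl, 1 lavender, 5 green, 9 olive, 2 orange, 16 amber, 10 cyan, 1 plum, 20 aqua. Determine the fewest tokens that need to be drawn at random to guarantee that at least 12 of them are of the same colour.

57

Put each drawn token into a box by colour. The largest draw with every box below 12 takes min(count, 11) from each colour; colours with fewer than 11 contribute all they have.
Σ min(cᵢ, 11) = 6 + 1 + 5 + 9 + 2 + 11 + 10 + 1 + 11 = 56.
Draw number 56 + 1 = 57 must push one box to 12.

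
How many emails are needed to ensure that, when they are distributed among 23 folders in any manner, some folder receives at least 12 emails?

254

With 253 emails one could put exactly 11 in each of the 23 folders, and no folder would reach 12.
One more email must land in a folder that already has 11, giving it 12.
So 23 × 11 + 1 = 254 emails are required.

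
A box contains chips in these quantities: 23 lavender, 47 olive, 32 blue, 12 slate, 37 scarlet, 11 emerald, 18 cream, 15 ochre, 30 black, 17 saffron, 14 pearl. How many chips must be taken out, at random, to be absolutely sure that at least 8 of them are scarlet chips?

227

In the worst case for collecting scarlet chips, every non-scarlet chip comes out first.
There are 23 + 47 + 32 + 12 + 11 + 18 + 15 + 30 + 17 + 14 = 219 non-scarlet chips altogether.
After those, each further chip must be scarlet, so 219 + 8 = 227 draws guarantee 8 scarlet chips.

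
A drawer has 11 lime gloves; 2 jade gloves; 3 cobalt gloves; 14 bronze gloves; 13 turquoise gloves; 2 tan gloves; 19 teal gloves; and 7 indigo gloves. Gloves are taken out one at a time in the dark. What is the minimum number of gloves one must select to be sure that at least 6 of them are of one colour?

An adversary could hand out at most 5 gloves per colour (jade, cobalt, tan run out sooner): 5 + 2 + 3 + 5 + 5 + 2 + 5 + 5 = 32 gloves and still no colour has 6.
One more glove lands in a colour already at 5, so 33 draws are enough and 32 are not.

33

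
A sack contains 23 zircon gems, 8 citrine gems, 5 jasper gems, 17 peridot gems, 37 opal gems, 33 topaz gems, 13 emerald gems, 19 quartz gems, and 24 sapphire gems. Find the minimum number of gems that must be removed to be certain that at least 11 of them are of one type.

An adversary could hand out at most 10 gems per type (citrine, jasper run out sooner): 10 + 8 + 5 + 10 + 10 + 10 + 10 + 10 + 10 = 83 gems and still no type has 11.
One more gem lands in a type already at 10, so 84 draws are enough and 83 are not.

84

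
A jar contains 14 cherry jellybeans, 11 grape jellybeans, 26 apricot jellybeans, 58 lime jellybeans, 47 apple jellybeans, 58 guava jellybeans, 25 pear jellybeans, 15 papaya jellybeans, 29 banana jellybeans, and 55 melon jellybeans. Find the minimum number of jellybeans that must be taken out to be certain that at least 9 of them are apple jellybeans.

In the worst case for collecting apple jellybeans, every non-apple jellybean comes out first.
There are 14 + 11 + 26 + 58 + 58 + 25 + 15 + 29 + 55 = 291 non-apple jellybeans altogether.
After those, each further jellybean must be apple, so 291 + 9 = 300 draws guarantee 9 apple jellybeans.

300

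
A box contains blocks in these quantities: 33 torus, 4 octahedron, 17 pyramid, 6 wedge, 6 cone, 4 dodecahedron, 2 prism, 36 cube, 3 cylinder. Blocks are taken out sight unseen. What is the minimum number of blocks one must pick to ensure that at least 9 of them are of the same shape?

50

By pigeonhole, put each drawn block into a box by shape. The largest draw with every box below 9 takes min(count, 8) from each shape; shapes with fewer than 8 contribute all they have.
Σ min(cᵢ, 8) = 8 + 4 + 8 + 6 + 6 + 4 + 2 + 8 + 3 = 49.
Draw number 49 + 1 = 50 must push one box to 9.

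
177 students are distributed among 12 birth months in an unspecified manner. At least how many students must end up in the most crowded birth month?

15

By pigeonhole, the 12 birth months are the holes and the 177 students are the pigeons.
If every birth month held at most 14 students, the total would be at most 12 × 14 = 168, which is less than 177.
So some birth month holds at least ⌈177/12⌉ = 15 students.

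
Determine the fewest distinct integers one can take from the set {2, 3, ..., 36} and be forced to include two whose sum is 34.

21

Group the elements by complementary pair {x, 34−x}: {2,32}, {3,31}, {4,30}, …, giving 15 two-element pairs; the single value 17 (it cannot pair with itself since the integers are distinct); and 4 integers whose partner 34−x falls outside [2,36].
Treating each of those 20 groups as a pigeonhole, one can pick one integer per group — 20 integers — with no two summing to 34.
The 21st integer lands in an occupied pair, forcing a sum of 34.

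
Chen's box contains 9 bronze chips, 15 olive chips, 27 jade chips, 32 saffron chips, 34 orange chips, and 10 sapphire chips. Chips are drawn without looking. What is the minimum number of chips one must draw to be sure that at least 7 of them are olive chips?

119

In the worst case for collecting olive chips, every non-olive chip comes out first.
There are 9 + 27 + 32 + 34 + 10 = 112 non-olive chips altogether.
After those, each further chip must be olive, so 112 + 7 = 119 draws guarantee 7 olive chips.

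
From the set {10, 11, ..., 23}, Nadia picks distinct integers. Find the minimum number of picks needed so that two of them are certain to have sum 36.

10

Two chosen integers sum to 36 exactly when both halves of some pair {x, 36−x} with 13 ≤ x ≤ 36−x ≤ 23 are chosen — 5 such pairs.
The remaining 4 elements (those with no distinct partner in range) can never complete a 36-sum, so the worst case takes all of them and one from each pair: 4 + 5 = 9.
By the pigeonhole principle, the 10th integer has to be the second member of some pair, so 9 + 1 = 10.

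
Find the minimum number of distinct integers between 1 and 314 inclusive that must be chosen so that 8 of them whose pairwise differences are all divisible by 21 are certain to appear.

Integers whose pairwise differences are multiples of 21 are exactly those sharing a remainder mod 21. The 21 residue classes mod 21 are the pigeonholes.
With 147 integers one could put 7 in each residue class and have no class reach 8.
The 148th integer pushes some class to 8, so 21·7 + 1 = 148.

148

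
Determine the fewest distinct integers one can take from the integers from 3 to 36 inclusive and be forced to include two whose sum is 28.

A set avoiding the sum 28 can contain at most one of each pair {x, 28−x}, plus the 12 elements whose complement lies outside the range or equal to its own complement.
The integers 14, …, 36 (23 of them) are such a set: any two sum to at least 14+15 = 29 > 28.
By the pigeonhole principle, any 24th integer completes one of the 11 pairs, so 24 choices force a sum of 28.

24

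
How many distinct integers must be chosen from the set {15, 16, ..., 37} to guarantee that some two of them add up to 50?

14

Two chosen integers sum to 50 exactly when both halves of some pair {x, 50−x} with 15 ≤ x ≤ 50−x ≤ 35 are chosen — 10 such pairs.
The remaining 3 elements (those with no distinct partner in range) can never complete a 50-sum, so the worst case takes all of them and one from each pair: 3 + 10 = 13.
Pigeonhole: the 14th integer has to be the second member of some pair, so 13 + 1 = 14.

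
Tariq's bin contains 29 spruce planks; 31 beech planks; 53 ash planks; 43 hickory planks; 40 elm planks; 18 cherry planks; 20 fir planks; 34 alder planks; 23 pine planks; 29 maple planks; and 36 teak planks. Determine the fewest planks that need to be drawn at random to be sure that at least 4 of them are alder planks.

326

In the worst case for collecting alder planks, every non-alder plank comes out first.
There are 29 + 31 + 53 + 43 + 40 + 18 + 20 + 23 + 29 + 36 = 322 non-alder planks altogether.
After those, each further plank must be alder, so 322 + 4 = 326 draws guarantee 4 alder planks.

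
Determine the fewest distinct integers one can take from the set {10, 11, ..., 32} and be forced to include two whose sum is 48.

Group the elements by complementary pair {x, 48−x}: {16,32}, {17,31}, {18,30}, …, giving 8 two-element pairs, the single value 24 (it cannot pair with itself since the integers are distinct), and 6 integers whose partner 48−x falls outside [10,32].
Treating each of those 15 groups as a pigeonhole, one can pick one integer per group — 15 integers — with no two summing to 48.
The 16th integer lands in an occupied pair, forcing a sum of 48.

16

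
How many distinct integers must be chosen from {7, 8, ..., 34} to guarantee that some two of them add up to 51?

A set avoiding the sum 51 can contain at most one of each pair {x, 51−x}, plus the 10 elements whose complement lies outside the range.
The integers 7, …, 25 (19 of them) are such a set: any two sum to at least 7+8 = 15 and at most 24+25 = 49 < 51.
Any 20th integer completes one of the 9 pairs, so 20 choices force a sum of 51.

20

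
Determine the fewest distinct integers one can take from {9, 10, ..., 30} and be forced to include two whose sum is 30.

17

A set avoiding the sum 30 can contain at most one of each pair {x, 30−x}, plus the 10 elements whose complement lies outside the range or equal to its own complement.
The integers 15, …, 30 (16 of them) are such a set: any two sum to at least 15+16 = 31 > 30.
Any 17th integer completes one of the 6 pairs, so 17 choices force a sum of 30.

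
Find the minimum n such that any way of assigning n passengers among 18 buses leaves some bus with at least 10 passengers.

With 162 passengers one could put exactly 9 in each of the 18 buses, and no bus would reach 10.
One more passenger must land in a bus that already has 9, giving it 10.
So 18 × 9 + 1 = 163 passengers are required.

163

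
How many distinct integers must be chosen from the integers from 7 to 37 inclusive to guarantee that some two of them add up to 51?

20

Two chosen integers sum to 51 exactly when both halves of some pair {x, 51−x} with 14 ≤ x ≤ 51−x ≤ 37 are chosen — 12 such pairs.
The remaining 7 elements (those with no distinct partner in range) can never complete a 51-sum, so the worst case takes all of them and one from each pair: 7 + 12 = 19.
The 20th integer has to be the second member of some pair, so 19 + 1 = 20.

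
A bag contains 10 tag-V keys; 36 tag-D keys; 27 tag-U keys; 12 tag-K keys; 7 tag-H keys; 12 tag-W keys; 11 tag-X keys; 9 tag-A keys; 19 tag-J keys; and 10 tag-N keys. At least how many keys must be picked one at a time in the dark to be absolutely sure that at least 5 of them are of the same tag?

41

By the pigeonhole principle, put each drawn key into a box by tag. The largest draw with every box below 5 takes min(count, 4) from each tag.
Σ min(cᵢ, 4) = 4 + 4 + 4 + 4 + 4 + 4 + 4 + 4 + 4 + 4 = 40.
Draw number 40 + 1 = 41 must push one box to 5.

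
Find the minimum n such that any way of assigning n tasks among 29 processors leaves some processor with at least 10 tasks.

With 261 tasks one could put exactly 9 in each of the 29 processors, and no processor would reach 10.
By pigeonhole, one more task must land in a processor that already has 9, giving it 10.
So 29 × 9 + 1 = 262 tasks are required.

262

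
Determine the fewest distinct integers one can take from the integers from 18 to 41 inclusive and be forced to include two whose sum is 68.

A set avoiding the sum 68 can contain at most one of each pair {x, 68−x}, plus the 10 elements whose complement lies outside the range or equal to its own complement.
The integers 18, …, 34 (17 of them) are such a set: any two sum to at least 18+19 = 37 and at most 33+34 = 67 < 68.
Pigeonhole: any 18th integer completes one of the 7 pairs, so 18 choices force a sum of 68.

18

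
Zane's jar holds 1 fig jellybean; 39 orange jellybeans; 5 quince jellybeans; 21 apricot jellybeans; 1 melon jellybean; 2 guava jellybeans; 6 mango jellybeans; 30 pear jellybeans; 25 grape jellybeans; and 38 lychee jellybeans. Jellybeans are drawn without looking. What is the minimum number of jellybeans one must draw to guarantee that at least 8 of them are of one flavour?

51

Put each drawn jellybean into a box by flavour. The largest draw with every box below 8 takes min(count, 7) from each flavour; flavours with fewer than 7 contribute all they have.
Σ min(cᵢ, 7) = 1 + 7 + 5 + 7 + 1 + 2 + 6 + 7 + 7 + 7 = 50.
Draw number 50 + 1 = 51 must push one box to 8.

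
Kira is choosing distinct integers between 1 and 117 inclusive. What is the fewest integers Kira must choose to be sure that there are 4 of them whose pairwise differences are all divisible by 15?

Integers whose pairwise differences are multiples of 15 are exactly those sharing a remainder mod 15. The 15 residue classes mod 15 are the pigeonholes.
With 45 integers one could put 3 in each residue class and have no class reach 4.
The 46th integer pushes some class to 4, so 15·3 + 1 = 46.

46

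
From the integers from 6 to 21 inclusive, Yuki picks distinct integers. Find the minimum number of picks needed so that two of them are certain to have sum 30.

A set avoiding the sum 30 can contain at most one of each pair {x, 30−x}, plus the 4 elements whose complement lies outside the range or equal to its own complement.
The integers 6, …, 15 (10 of them) are such a set: any two sum to at least 6+7 = 13 and at most 14+15 = 29 < 30.
Any 11th integer completes one of the 6 pairs, so 11 choices force a sum of 30.

11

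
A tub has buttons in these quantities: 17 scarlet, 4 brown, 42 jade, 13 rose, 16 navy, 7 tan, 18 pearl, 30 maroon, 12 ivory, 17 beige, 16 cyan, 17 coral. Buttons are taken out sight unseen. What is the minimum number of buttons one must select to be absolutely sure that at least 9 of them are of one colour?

An adversary could hand out at most 8 buttons per colour (brown, tan run out sooner): 8 + 4 + 8 + 8 + 8 + 7 + 8 + 8 + 8 + 8 + 8 + 8 = 91 buttons and still no colour has 9.
By pigeonhole, one more button lands in a colour already at 8, so 92 draws are enough and 91 are not.

92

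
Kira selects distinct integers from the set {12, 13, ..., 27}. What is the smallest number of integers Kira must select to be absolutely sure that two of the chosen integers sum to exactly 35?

11

Group the elements by complementary pair {x, 35−x}: {12,23}, {13,22}, {14,21}, …, giving 6 two-element pairs and 4 integers whose partner 35−x falls outside [12,27].
Treating each of those 10 groups as a pigeonhole, one can pick one integer per group — 10 integers — with no two summing to 35.
The 11th integer lands in an occupied pair, forcing a sum of 35.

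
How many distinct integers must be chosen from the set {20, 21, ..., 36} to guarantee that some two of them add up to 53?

Group the elements by complementary pair {x, 53−x}: {20,33}, {21,32}, {22,31}, …, giving 7 two-element pairs and 3 integers whose partner 53−x falls outside [20,36].
Pigeonhole: treating each of those 10 groups as a pigeonhole, one can pick one integer per group — 10 integers — with no two summing to 53.
The 11th integer lands in an occupied pair, forcing a sum of 53.

11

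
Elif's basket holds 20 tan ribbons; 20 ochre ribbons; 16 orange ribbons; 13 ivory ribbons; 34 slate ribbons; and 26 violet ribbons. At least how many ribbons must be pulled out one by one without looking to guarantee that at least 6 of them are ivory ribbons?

In the worst case for collecting ivory ribbons, every non-ivory ribbon comes out first.
There are 20 + 20 + 16 + 34 + 26 = 116 non-ivory ribbons altogether.
After those, each further ribbon must be ivory, so 116 + 6 = 122 draws guarantee 6 ivory ribbons.

122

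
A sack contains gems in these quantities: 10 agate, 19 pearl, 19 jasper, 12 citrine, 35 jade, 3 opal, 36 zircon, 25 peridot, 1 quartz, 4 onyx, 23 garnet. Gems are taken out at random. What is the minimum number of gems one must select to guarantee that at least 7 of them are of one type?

57

By pigeonhole, put each drawn gem into a box by type. The largest draw with every box below 7 takes min(count, 6) from each type; types with fewer than 6 contribute all they have.
Σ min(cᵢ, 6) = 6 + 6 + 6 + 6 + 6 + 3 + 6 + 6 + 1 + 4 + 6 = 56.
Draw number 56 + 1 = 57 must push one box to 7.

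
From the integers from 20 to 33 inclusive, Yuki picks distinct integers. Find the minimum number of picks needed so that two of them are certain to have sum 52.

9

Group the elements by complementary pair {x, 52−x}: {20,32}, {21,31}, {22,30}, …, giving 6 two-element pairs, the single value 26 (it cannot pair with itself since the integers are distinct), and 1 integer whose partner 52−x falls outside [20,33].
By the pigeonhole principle, treating each of those 8 groups as a pigeonhole, one can pick one integer per group — 8 integers — with no two summing to 52.
The 9th integer lands in an occupied pair, forcing a sum of 52.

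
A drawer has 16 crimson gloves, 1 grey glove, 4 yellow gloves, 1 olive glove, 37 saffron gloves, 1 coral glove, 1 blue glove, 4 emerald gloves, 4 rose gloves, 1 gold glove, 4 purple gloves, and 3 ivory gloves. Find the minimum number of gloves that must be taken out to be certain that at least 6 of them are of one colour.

35

By pigeonhole, put each drawn glove into a box by colour. The largest draw with every box below 6 takes min(count, 5) from each colour; colours with fewer than 5 contribute all they have.
Σ min(cᵢ, 5) = 5 + 1 + 4 + 1 + 5 + 1 + 1 + 4 + 4 + 1 + 4 + 3 = 34.
Draw number 34 + 1 = 35 must push one box to 6.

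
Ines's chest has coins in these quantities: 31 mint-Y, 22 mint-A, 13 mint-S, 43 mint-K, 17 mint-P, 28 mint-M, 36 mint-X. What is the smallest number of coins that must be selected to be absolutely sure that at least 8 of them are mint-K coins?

155

In the worst case for collecting mint-K coins, every non-mint-K coin comes out first.
There are 31 + 22 + 13 + 17 + 28 + 36 = 147 non-mint-K coins altogether.
After those, each further coin must be mint-K, so 147 + 8 = 155 draws guarantee 8 mint-K coins.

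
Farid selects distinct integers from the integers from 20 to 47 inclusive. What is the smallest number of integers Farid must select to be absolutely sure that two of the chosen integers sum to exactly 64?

A set avoiding the sum 64 can contain at most one of each pair {x, 64−x}, plus the 4 elements whose complement lies outside the range or equal to its own complement.
The integers 32, …, 47 (16 of them) are such a set: any two sum to at least 32+33 = 65 > 64.
By the pigeonhole principle, any 17th integer completes one of the 12 pairs, so 17 choices force a sum of 64.

17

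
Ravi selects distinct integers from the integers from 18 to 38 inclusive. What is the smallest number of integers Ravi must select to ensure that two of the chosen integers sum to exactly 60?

14

Two chosen integers sum to 60 exactly when both halves of some pair {x, 60−x} with 22 ≤ x ≤ 60−x ≤ 38 are chosen — 8 such pairs.
The remaining 5 elements (those with no distinct partner in range) can never complete a 60-sum, so the worst case takes all of them and one from each pair: 5 + 8 = 13.
By pigeonhole, the 14th integer has to be the second member of some pair, so 13 + 1 = 14.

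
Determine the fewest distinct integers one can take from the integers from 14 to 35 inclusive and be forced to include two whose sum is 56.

16

A set avoiding the sum 56 can contain at most one of each pair {x, 56−x}, plus the 8 elements whose complement lies outside the range or equal to its own complement.
The integers 14, …, 28 (15 of them) are such a set: any two sum to at least 14+15 = 29 and at most 27+28 = 55 < 56.
By the pigeonhole principle, any 16th integer completes one of the 7 pairs, so 16 choices force a sum of 56.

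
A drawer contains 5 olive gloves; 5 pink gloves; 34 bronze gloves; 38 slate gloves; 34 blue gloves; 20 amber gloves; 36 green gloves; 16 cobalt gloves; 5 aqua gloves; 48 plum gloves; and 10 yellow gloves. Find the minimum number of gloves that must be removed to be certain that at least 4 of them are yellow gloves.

In the worst case for collecting yellow gloves, every non-yellow glove comes out first.
There are 5 + 5 + 34 + 38 + 34 + 20 + 36 + 16 + 5 + 48 = 241 non-yellow gloves altogether.
After those, each further glove must be yellow, so 241 + 4 = 245 draws guarantee 4 yellow gloves.

245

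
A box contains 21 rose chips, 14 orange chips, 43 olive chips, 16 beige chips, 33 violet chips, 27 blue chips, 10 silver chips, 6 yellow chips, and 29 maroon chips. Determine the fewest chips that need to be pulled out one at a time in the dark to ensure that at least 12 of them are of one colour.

Put each drawn chip into a box by colour. The largest draw with every box below 12 takes min(count, 11) from each colour; colours with fewer than 11 contribute all they have.
Σ min(cᵢ, 11) = 11 + 11 + 11 + 11 + 11 + 11 + 10 + 6 + 11 = 93.
Draw number 93 + 1 = 94 must push one box to 12.

94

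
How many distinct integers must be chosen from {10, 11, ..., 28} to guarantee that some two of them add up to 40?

12

Group the elements by complementary pair {x, 40−x}: {12,28}, {13,27}, {14,26}, …, giving 8 two-element pairs, the single value 20 (it cannot pair with itself since the integers are distinct), and 2 integers whose partner 40−x falls outside [10,28].
Treating each of those 11 groups as a pigeonhole, one can pick one integer per group — 11 integers — with no two summing to 40.
The 12th integer lands in an occupied pair, forcing a sum of 40.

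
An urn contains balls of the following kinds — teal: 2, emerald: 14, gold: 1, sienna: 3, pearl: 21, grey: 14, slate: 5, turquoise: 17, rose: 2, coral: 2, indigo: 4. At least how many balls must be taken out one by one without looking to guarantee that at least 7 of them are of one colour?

44

An adversary could hand out at most 6 balls per colour (7 colours run out sooner): 2 + 6 + 1 + 3 + 6 + 6 + 5 + 6 + 2 + 2 + 4 = 43 balls and still no colour has 7.
By pigeonhole, one more ball lands in a colour already at 6, so 44 draws are enough and 43 are not.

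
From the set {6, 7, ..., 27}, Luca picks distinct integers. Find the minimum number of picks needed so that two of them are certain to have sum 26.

16

Two chosen integers sum to 26 exactly when both halves of some pair {x, 26−x} with 6 ≤ x ≤ 26−x ≤ 20 are chosen — 7 such pairs.
The remaining 8 elements (those with no distinct partner in range) can never complete a 26-sum, so the worst case takes all of them and one from each pair: 8 + 7 = 15.
Pigeonhole: the 16th integer has to be the second member of some pair, so 15 + 1 = 16.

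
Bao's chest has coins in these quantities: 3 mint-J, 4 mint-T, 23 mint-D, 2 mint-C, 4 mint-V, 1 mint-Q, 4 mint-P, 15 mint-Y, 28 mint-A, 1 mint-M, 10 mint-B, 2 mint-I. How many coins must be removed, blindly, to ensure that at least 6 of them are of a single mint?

An adversary could hand out at most 5 coins per mint (8 mints run out sooner): 3 + 4 + 5 + 2 + 4 + 1 + 4 + 5 + 5 + 1 + 5 + 2 = 41 coins and still no mint has 6.
One more coin lands in a mint already at 5, so 42 draws are enough and 41 are not.

42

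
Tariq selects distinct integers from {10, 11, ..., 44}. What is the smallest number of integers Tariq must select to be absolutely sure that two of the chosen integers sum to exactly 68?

26

Two chosen integers sum to 68 exactly when both halves of some pair {x, 68−x} with 24 ≤ x ≤ 68−x ≤ 44 are chosen — 10 such pairs.
The remaining 15 elements (those with no distinct partner in range) can never complete a 68-sum, so the worst case takes all of them and one from each pair: 15 + 10 = 25.
The 26th integer has to be the second member of some pair, so 25 + 1 = 26.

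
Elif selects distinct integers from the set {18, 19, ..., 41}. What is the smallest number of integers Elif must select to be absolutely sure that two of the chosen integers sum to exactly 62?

15

A set avoiding the sum 62 can contain at most one of each pair {x, 62−x}, plus the 4 elements whose complement lies outside the range or equal to its own complement.
The integers 18, …, 31 (14 of them) are such a set: any two sum to at least 18+19 = 37 and at most 30+31 = 61 < 62.
By pigeonhole, any 15th integer completes one of the 10 pairs, so 15 choices force a sum of 62.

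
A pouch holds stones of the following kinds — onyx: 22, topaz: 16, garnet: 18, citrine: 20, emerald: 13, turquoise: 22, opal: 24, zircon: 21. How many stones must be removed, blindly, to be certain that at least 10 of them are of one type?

73

An adversary could hand out at most 9 stones per type: 9 + 9 + 9 + 9 + 9 + 9 + 9 + 9 = 72 stones and still no type has 10.
Pigeonhole: one more stone lands in a type already at 9, so 73 draws are enough and 72 are not.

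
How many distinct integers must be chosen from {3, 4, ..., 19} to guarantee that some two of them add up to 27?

12

A set avoiding the sum 27 can contain at most one of each pair {x, 27−x}, plus the 5 elements whose complement lies outside the range.
The integers 3, …, 13 (11 of them) are such a set: any two sum to at least 3+4 = 7 and at most 12+13 = 25 < 27.
Pigeonhole: any 12th integer completes one of the 6 pairs, so 12 choices force a sum of 27.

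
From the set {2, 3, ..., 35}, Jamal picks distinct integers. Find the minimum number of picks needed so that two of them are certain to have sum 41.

20

A set avoiding the sum 41 can contain at most one of each pair {x, 41−x}, plus the 4 elements whose complement lies outside the range.
The integers 2, …, 20 (19 of them) are such a set: any two sum to at least 2+3 = 5 and at most 19+20 = 39 < 41.
By pigeonhole, any 20th integer completes one of the 15 pairs, so 20 choices force a sum of 41.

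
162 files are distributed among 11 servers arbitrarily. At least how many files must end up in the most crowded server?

By pigeonhole, the 11 servers are the holes and the 162 files are the pigeons.
If every server held at most 14 files, the total would be at most 11 × 14 = 154, which is less than 162.
So some server holds at least ⌈162/11⌉ = 15 files.

15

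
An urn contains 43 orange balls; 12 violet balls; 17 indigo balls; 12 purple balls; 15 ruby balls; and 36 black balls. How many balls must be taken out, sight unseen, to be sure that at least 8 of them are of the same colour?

43

By pigeonhole, the 6 colours are the holes; the balls drawn are the pigeons.
To avoid 8 of any one colour, the worst case takes at most 7 of each colour.
That gives 7 + 7 + 7 + 7 + 7 + 7 = 42 balls with no colour reaching 8.
The next ball forces some colour to 8, so 42 + 1 = 43.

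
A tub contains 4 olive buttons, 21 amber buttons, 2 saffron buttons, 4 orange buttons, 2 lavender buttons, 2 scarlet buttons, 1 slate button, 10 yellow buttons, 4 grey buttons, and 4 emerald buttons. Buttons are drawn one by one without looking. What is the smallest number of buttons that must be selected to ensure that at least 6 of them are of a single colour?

By pigeonhole, put each drawn button into a box by colour. The largest draw with every box below 6 takes min(count, 5) from each colour; colours with fewer than 5 contribute all they have.
Σ min(cᵢ, 5) = 4 + 5 + 2 + 4 + 2 + 2 + 1 + 5 + 4 + 4 = 33.
Draw number 33 + 1 = 34 must push one box to 6.

34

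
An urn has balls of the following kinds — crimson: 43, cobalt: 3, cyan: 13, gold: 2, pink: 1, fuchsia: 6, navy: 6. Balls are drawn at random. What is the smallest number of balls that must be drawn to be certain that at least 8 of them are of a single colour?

33

By pigeonhole, put each drawn ball into a box by colour. The largest draw with every box below 8 takes min(count, 7) from each colour; colours with fewer than 7 contribute all they have.
Σ min(cᵢ, 7) = 7 + 3 + 7 + 2 + 1 + 6 + 6 = 32.
Draw number 32 + 1 = 33 must push one box to 8.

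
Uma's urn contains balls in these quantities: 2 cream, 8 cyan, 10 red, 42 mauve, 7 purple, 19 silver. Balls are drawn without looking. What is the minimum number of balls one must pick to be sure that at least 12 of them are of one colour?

By pigeonhole, the 6 colours are the holes; the balls drawn are the pigeons.
To avoid 12 of any one colour, the worst case takes at most 11 of each colour, or every ball of a colour that has fewer than 11.
That gives 2 + 8 + 10 + 11 + 7 + 11 = 49 balls with no colour reaching 12.
The next ball forces some colour to 12, so 49 + 1 = 50.

50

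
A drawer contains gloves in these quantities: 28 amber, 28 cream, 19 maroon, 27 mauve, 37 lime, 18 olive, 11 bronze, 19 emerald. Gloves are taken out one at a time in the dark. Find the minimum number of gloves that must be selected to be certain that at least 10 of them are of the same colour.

Put each drawn glove into a box by colour. The largest draw with every box below 10 takes min(count, 9) from each colour.
Σ min(cᵢ, 9) = 9 + 9 + 9 + 9 + 9 + 9 + 9 + 9 = 72.
Draw number 72 + 1 = 73 must push one box to 10.

73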